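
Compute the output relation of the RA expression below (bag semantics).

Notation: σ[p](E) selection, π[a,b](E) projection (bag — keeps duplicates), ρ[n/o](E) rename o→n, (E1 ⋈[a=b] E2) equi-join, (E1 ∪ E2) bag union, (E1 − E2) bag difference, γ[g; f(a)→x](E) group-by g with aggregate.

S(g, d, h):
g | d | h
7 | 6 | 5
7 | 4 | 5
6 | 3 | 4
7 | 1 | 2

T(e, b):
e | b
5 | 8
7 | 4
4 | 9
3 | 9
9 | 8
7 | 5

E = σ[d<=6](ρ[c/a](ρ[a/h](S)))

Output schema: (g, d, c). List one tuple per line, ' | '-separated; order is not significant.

Stepwise |·|:
  S → 4
  ρ[a/h](S) → 4
  ρ[c/a](ρ[a/h](S)) → 4
  σ[d<=6](ρ[c/a](ρ[a/h](S))) → 4

== RESULT ==
g | d | c
6 | 3 | 4
7 | 1 | 2
7 | 4 | 5
7 | 6 | 5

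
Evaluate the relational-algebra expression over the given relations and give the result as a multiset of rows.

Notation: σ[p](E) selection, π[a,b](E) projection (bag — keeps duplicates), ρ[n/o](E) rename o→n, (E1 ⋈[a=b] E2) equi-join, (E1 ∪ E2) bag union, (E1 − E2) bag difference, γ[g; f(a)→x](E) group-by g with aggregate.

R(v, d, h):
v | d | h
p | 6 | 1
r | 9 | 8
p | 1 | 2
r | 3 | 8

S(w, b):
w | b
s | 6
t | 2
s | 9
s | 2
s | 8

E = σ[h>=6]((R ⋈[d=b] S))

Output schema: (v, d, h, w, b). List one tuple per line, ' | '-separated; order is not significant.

Subexpression sizes:
  R → 4
  S → 5
  (R ⋈[d=b] S) → 2
  σ[h>=6]((R ⋈[d=b] S)) → 1

== RESULT ==
v | d | h | w | b
r | 9 | 8 | s | 9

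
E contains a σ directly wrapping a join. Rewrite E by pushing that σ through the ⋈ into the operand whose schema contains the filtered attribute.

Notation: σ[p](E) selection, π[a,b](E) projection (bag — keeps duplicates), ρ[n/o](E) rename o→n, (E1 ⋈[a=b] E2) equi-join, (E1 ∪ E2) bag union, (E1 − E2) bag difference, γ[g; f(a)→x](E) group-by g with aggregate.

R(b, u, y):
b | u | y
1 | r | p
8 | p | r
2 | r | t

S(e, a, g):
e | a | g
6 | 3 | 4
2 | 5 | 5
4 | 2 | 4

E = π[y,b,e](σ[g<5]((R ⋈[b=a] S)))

σ filters on g, owned by the right side.
E' = π[y,b,e]((R ⋈[b=a] σ[g<5](S)))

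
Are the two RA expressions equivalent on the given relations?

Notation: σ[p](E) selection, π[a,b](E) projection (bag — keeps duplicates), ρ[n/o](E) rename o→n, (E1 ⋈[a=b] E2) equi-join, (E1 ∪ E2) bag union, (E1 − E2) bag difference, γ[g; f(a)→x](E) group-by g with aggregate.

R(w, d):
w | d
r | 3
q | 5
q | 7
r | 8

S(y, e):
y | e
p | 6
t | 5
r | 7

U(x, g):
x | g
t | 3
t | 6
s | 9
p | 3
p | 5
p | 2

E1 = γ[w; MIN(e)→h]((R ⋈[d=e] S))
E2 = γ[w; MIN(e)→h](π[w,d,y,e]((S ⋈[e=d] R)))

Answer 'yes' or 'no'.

E1 per-node cardinality:
  R → 4
  S → 3
  (R ⋈[d=e] S) → 2
  γ[w; MIN(e)→h]((R ⋈[d=e] S)) → 1
E2 per-node cardinality:
  S → 3
  R → 4
  (S ⋈[e=d] R) → 2
  π[w,d,y,e]((S ⋈[e=d] R)) → 2
  γ[w; MIN(e)→h](π[w,d,y,e]((S ⋈[e=d] R))) → 1

E1 and E2 produce the same multiset:
w | h
q | 5

yes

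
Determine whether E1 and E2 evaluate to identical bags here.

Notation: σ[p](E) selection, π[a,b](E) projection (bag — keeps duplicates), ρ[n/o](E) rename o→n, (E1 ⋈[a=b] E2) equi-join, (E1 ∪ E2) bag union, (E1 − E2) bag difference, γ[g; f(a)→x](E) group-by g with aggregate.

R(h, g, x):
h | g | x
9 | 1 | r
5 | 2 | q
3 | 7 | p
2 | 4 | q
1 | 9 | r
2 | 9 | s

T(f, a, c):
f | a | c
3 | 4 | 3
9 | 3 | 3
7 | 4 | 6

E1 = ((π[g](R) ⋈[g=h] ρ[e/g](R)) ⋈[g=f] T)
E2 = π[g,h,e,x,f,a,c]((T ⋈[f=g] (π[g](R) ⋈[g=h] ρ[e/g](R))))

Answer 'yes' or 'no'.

E1 stepwise |·|:
  R → 6
  π[g](R) → 6
  R → 6
  ρ[e/g](R) → 6
  (π[g](R) ⋈[g=h] ρ[e/g](R)) → 5
  T → 3
  ((π[g](R) ⋈[g=h] ρ[e/g](R)) ⋈[g=f] T) → 2
E2 stepwise |·|:
  T → 3
  R → 6
  π[g](R) → 6
  R → 6
  ρ[e/g](R) → 6
  (π[g](R) ⋈[g=h] ρ[e/g](R)) → 5
  (T ⋈[f=g] (π[g](R) ⋈[g=h] ρ[e/g](R))) → 2
  π[g,h,e,x,f,a,c]((T ⋈[f=g] (π[g](R) ⋈[g=h] ρ[e/g](R)))) → 2

E1 and E2 produce the same multiset:
g | h | e | x | f | a | c
9 | 9 | 1 | r | 9 | 3 | 3
9 | 9 | 1 | r | 9 | 3 | 3

yes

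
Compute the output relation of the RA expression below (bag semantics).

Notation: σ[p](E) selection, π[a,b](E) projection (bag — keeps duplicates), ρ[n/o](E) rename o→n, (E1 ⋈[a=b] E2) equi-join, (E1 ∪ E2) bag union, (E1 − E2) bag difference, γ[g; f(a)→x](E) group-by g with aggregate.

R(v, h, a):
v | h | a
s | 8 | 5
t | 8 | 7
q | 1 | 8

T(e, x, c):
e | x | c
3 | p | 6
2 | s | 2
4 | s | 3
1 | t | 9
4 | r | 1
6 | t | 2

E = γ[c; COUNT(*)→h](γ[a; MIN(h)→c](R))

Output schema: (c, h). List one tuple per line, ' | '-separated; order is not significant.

Subexpression sizes:
  R → 3
  γ[a; MIN(h)→c](R) → 3
  γ[c; COUNT(*)→h](γ[a; MIN(h)→c](R)) → 2

== RESULT ==
c | h
1 | 1
8 | 2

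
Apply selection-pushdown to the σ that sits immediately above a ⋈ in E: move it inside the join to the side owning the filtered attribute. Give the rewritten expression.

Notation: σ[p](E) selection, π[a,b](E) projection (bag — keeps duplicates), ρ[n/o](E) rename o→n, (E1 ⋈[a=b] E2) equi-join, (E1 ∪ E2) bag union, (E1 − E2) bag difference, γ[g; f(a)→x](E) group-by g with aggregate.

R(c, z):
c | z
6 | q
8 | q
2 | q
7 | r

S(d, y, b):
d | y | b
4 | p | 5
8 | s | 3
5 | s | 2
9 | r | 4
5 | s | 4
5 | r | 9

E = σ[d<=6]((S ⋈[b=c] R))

σ filters on d, owned by the left side.
E' = (σ[d<=6](S) ⋈[b=c] R)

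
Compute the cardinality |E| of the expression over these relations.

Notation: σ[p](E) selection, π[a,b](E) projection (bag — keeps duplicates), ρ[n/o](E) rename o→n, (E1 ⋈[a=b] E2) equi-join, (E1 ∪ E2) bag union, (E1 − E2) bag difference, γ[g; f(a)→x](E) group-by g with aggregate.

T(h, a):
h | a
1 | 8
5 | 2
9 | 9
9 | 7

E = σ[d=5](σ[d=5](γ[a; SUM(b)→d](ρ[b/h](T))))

Stepwise |·|:
  T → 4
  ρ[b/h](T) → 4
  γ[a; SUM(b)→d](ρ[b/h](T)) → 4
  σ[d=5](γ[a; SUM(b)→d](ρ[b/h](T))) → 1
  σ[d=5](σ[d=5](γ[a; SUM(b)→d](ρ[b/h](T)))) → 1

|E| = 1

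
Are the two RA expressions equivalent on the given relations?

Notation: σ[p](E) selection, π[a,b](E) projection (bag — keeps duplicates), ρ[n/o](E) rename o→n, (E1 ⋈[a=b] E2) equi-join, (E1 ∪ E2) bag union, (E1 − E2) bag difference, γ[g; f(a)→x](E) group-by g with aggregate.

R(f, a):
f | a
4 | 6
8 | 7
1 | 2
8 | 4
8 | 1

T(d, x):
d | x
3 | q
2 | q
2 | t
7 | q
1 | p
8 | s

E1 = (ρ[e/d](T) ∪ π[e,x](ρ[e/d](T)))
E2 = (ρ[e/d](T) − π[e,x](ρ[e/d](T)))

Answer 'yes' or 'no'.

E1 row counts bottom-up:
  T → 6
  ρ[e/d](T) → 6
  T → 6
  ρ[e/d](T) → 6
  π[e,x](ρ[e/d](T)) → 6
  (ρ[e/d](T) ∪ π[e,x](ρ[e/d](T))) → 12
E2 row counts bottom-up:
  T → 6
  ρ[e/d](T) → 6
  T → 6
  ρ[e/d](T) → 6
  π[e,x](ρ[e/d](T)) → 6
  (ρ[e/d](T) − π[e,x](ρ[e/d](T))) → 0

E1 result:
e | x
1 | p
1 | p
2 | q
2 | q
2 | t
2 | t
3 | q
3 | q
7 | q
7 | q
8 | s
8 | s
E2 result:
e | x
(0 rows)
Witness: (3, 'q') appears 2× in E1 but 0× in E2.

no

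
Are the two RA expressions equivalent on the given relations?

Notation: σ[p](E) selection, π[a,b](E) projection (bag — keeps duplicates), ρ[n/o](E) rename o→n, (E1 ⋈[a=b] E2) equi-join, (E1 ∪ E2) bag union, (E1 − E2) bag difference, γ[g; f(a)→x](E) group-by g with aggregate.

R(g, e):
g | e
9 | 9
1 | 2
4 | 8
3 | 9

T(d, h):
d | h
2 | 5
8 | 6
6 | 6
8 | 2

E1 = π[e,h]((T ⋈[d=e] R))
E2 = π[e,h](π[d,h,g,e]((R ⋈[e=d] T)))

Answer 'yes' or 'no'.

E1 per-node cardinality:
  T → 4
  R → 4
  (T ⋈[d=e] R) → 3
  π[e,h]((T ⋈[d=e] R)) → 3
E2 per-node cardinality:
  R → 4
  T → 4
  (R ⋈[e=d] T) → 3
  π[d,h,g,e]((R ⋈[e=d] T)) → 3
  π[e,h](π[d,h,g,e]((R ⋈[e=d] T))) → 3

E1 and E2 produce the same multiset:
e | h
2 | 5
8 | 2
8 | 6

yes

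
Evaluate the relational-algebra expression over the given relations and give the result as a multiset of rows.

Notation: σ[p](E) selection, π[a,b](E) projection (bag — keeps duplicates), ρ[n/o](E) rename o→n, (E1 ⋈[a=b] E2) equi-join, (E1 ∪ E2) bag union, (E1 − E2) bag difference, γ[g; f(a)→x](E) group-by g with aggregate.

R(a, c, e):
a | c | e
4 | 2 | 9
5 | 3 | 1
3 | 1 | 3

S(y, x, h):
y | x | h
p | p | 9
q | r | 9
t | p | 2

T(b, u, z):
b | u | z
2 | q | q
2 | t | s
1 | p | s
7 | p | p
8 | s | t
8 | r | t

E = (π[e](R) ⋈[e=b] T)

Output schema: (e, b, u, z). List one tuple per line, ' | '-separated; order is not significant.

Stepwise |·|:
  R → 3
  π[e](R) → 3
  T → 6
  (π[e](R) ⋈[e=b] T) → 1

== RESULT ==
e | b | u | z
1 | 1 | p | s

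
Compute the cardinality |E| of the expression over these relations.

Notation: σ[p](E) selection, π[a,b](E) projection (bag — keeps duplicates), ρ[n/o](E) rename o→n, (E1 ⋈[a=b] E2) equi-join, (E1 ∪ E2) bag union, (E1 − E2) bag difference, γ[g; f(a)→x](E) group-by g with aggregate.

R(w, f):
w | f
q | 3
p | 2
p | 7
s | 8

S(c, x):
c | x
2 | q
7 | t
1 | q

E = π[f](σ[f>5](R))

Row counts bottom-up:
  R → 4
  σ[f>5](R) → 2
  π[f](σ[f>5](R)) → 2

|E| = 2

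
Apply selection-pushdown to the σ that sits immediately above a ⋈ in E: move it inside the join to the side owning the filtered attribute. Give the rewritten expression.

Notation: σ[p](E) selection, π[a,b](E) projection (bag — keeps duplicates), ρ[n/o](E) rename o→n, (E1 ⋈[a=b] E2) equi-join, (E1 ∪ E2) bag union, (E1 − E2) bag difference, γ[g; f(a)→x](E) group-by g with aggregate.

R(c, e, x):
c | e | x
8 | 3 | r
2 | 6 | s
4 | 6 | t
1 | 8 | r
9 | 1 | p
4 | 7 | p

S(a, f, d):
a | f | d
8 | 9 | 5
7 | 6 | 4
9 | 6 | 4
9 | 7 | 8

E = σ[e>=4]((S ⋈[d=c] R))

σ filters on e, owned by the right side.
E' = (S ⋈[d=c] σ[e>=4](R))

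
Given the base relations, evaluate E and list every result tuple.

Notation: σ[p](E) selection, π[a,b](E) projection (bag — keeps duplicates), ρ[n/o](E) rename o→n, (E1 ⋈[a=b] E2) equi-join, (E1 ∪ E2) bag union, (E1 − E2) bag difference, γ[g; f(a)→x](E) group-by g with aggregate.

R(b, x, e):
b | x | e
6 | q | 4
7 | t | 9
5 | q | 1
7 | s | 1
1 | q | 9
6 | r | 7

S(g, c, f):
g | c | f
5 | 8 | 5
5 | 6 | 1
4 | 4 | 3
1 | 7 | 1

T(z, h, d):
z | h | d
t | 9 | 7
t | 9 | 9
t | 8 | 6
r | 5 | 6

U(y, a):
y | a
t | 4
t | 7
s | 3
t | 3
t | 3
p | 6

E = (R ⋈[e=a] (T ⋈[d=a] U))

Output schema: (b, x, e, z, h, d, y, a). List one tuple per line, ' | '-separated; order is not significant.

Subexpression sizes:
  R → 6
  T → 4
  U → 6
  (T ⋈[d=a] U) → 3
  (R ⋈[e=a] (T ⋈[d=a] U)) → 1

== RESULT ==
b | x | e | z | h | d | y | a
6 | r | 7 | t | 9 | 7 | t | 7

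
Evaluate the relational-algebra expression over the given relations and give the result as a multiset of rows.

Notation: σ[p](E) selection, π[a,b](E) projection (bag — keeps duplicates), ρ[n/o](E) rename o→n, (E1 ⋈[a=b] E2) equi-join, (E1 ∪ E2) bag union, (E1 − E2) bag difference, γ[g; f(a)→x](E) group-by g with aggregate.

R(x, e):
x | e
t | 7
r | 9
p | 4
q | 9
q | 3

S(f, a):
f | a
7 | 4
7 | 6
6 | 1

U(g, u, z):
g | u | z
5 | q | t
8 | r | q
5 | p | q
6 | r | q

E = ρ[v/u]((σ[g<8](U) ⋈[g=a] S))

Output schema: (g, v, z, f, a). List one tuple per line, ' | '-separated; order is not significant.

Stepwise |·|:
  U → 4
  σ[g<8](U) → 3
  S → 3
  (σ[g<8](U) ⋈[g=a] S) → 1
  ρ[v/u]((σ[g<8](U) ⋈[g=a] S)) → 1

== RESULT ==
g | v | z | f | a
6 | r | q | 7 | 6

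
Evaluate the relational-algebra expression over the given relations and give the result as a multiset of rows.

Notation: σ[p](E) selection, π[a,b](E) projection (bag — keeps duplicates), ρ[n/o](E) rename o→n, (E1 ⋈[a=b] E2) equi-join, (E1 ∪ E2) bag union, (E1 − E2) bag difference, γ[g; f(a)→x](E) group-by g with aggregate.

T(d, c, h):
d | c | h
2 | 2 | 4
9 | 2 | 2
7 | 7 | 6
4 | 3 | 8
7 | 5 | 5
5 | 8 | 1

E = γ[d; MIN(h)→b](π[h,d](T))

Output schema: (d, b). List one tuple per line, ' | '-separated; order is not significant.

Stepwise |·|:
  T → 6
  π[h,d](T) → 6
  γ[d; MIN(h)→b](π[h,d](T)) → 5

== RESULT ==
d | b
2 | 4
4 | 8
5 | 1
7 | 5
9 | 2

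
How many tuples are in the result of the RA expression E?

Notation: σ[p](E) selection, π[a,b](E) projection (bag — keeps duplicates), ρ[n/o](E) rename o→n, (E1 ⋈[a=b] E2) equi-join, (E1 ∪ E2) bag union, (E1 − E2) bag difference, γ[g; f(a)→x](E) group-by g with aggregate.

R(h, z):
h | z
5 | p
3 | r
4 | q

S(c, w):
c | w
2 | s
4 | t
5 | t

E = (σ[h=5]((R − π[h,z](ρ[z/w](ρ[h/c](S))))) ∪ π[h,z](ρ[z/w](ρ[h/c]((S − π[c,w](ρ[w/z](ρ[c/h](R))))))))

Per-node cardinality:
  R → 3
  S → 3
  ρ[h/c](S) → 3
  ρ[z/w](ρ[h/c](S)) → 3
  π[h,z](ρ[z/w](ρ[h/c](S))) → 3
  (R − π[h,z](ρ[z/w](ρ[h/c](S)))) → 3
  σ[h=5]((R − π[h,z](ρ[z/w](ρ[h/c](S))))) → 1
  S → 3
  R → 3
  ρ[c/h](R) → 3
  ρ[w/z](ρ[c/h](R)) → 3
  π[c,w](ρ[w/z](ρ[c/h](R))) → 3
  (S − π[c,w](ρ[w/z](ρ[c/h](R)))) → 3
  ρ[h/c]((S − π[c,w](ρ[w/z](ρ[c/h](R))))) → 3
  ρ[z/w](ρ[h/c]((S − π[c,w](ρ[w/z](ρ[c/h](R)))))) → 3
  π[h,z](ρ[z/w](ρ[h/c]((S − π[c,w](ρ[w/z](ρ[c/h](R))))))) → 3
  (σ[h=5]((R − π[h,z](ρ[z/w](ρ[h/c](S))))) ∪ π[h,z](ρ[z/w](ρ[h/c]((S − π[c,w](ρ[w/z](ρ[c/h](R)))))))) → 4

|E| = 4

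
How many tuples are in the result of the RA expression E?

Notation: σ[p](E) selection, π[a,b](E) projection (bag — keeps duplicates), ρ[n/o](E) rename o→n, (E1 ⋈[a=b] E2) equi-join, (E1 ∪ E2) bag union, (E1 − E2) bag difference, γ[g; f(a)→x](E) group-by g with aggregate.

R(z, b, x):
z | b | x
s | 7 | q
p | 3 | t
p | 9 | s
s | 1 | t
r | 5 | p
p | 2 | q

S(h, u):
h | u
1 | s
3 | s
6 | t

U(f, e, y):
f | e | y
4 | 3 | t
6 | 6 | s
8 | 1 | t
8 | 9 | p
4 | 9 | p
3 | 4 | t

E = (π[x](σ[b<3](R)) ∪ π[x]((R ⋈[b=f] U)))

Subexpression sizes:
  R → 6
  σ[b<3](R) → 2
  π[x](σ[b<3](R)) → 2
  R → 6
  U → 6
  (R ⋈[b=f] U) → 1
  π[x]((R ⋈[b=f] U)) → 1
  (π[x](σ[b<3](R)) ∪ π[x]((R ⋈[b=f] U))) → 3

|E| = 3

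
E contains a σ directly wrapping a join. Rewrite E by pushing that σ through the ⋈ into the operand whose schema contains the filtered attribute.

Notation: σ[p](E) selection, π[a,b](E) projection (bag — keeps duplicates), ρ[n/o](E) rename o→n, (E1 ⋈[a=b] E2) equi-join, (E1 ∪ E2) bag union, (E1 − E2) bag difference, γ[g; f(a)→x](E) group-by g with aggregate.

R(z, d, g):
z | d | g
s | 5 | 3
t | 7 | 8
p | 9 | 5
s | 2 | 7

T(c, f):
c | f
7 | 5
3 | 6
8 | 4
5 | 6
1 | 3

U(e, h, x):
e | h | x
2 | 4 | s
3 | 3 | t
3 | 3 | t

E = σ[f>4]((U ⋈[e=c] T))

σ filters on f, owned by the right side.
E' = (U ⋈[e=c] σ[f>4](T))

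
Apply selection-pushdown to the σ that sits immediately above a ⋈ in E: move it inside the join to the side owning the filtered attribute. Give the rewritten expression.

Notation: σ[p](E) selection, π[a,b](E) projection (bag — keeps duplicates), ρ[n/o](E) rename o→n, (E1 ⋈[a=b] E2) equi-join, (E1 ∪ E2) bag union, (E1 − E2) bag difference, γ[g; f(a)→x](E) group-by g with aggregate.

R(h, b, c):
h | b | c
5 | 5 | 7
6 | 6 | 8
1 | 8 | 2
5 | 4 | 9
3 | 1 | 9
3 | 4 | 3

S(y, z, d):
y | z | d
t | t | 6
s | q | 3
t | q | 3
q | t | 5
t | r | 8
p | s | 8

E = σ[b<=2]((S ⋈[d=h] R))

σ filters on b, owned by the right side.
E' = (S ⋈[d=h] σ[b<=2](R))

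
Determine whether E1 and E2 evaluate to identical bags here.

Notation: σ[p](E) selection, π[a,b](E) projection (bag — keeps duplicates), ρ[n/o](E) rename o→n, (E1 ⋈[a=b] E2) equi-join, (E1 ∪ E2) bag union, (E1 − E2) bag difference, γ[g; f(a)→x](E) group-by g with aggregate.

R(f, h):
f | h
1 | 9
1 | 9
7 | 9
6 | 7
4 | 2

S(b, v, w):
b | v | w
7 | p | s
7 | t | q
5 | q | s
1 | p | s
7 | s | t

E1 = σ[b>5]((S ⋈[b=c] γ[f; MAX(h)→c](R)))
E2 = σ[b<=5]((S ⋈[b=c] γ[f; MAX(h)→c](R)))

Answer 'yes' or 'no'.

E1 stepwise |·|:
  S → 5
  R → 5
  γ[f; MAX(h)→c](R) → 4
  (S ⋈[b=c] γ[f; MAX(h)→c](R)) → 3
  σ[b>5]((S ⋈[b=c] γ[f; MAX(h)→c](R))) → 3
E2 stepwise |·|:
  S → 5
  R → 5
  γ[f; MAX(h)→c](R) → 4
  (S ⋈[b=c] γ[f; MAX(h)→c](R)) → 3
  σ[b<=5]((S ⋈[b=c] γ[f; MAX(h)→c](R))) → 0

E1 result:
b | v | w | f | c
7 | p | s | 6 | 7
7 | s | t | 6 | 7
7 | t | q | 6 | 7
E2 result:
b | v | w | f | c
(0 rows)
Witness: (7, 't', 'q', 6, 7) appears 1× in E1 but 0× in E2.

no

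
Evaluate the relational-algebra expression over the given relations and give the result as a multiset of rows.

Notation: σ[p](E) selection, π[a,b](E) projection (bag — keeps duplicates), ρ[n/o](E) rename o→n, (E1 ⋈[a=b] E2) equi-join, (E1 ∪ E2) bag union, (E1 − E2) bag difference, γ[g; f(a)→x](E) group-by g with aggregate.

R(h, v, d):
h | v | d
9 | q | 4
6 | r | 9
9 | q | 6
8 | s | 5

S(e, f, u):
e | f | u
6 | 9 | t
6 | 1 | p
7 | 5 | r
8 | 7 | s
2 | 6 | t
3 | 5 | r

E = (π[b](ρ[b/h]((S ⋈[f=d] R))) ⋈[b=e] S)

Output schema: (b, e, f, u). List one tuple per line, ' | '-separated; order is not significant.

Per-node cardinality:
  S → 6
  R → 4
  (S ⋈[f=d] R) → 4
  ρ[b/h]((S ⋈[f=d] R)) → 4
  π[b](ρ[b/h]((S ⋈[f=d] R))) → 4
  S → 6
  (π[b](ρ[b/h]((S ⋈[f=d] R))) ⋈[b=e] S) → 4

== RESULT ==
b | e | f | u
6 | 6 | 1 | p
6 | 6 | 9 | t
8 | 8 | 7 | s
8 | 8 | 7 | s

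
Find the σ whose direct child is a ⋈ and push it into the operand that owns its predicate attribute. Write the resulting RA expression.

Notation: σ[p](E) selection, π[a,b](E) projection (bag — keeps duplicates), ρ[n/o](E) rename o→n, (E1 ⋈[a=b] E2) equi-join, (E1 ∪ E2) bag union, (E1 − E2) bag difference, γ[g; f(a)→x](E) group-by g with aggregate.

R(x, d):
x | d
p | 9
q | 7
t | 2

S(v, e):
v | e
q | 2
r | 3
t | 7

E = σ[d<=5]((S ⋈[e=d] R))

σ filters on d, owned by the right side.
E' = (S ⋈[e=d] σ[d<=5](R))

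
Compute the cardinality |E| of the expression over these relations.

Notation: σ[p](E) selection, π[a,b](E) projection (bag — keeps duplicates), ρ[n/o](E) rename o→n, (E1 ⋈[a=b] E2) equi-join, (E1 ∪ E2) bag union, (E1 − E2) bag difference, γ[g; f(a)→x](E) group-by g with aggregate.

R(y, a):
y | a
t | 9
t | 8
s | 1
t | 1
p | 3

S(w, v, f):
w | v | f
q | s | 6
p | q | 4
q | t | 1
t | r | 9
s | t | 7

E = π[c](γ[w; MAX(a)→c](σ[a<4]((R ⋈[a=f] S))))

Subexpression sizes:
  R → 5
  S → 5
  (R ⋈[a=f] S) → 3
  σ[a<4]((R ⋈[a=f] S)) → 2
  γ[w; MAX(a)→c](σ[a<4]((R ⋈[a=f] S))) → 1
  π[c](γ[w; MAX(a)→c](σ[a<4]((R ⋈[a=f] S)))) → 1

|E| = 1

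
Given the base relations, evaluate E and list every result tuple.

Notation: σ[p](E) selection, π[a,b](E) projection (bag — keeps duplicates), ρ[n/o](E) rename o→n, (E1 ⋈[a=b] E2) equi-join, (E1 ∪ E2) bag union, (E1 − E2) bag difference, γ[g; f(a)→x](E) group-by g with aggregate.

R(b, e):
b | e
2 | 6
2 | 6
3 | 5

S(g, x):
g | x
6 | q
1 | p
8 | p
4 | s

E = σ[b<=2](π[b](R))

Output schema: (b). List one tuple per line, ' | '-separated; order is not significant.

Stepwise |·|:
  R → 3
  π[b](R) → 3
  σ[b<=2](π[b](R)) → 2

== RESULT ==
b
2
2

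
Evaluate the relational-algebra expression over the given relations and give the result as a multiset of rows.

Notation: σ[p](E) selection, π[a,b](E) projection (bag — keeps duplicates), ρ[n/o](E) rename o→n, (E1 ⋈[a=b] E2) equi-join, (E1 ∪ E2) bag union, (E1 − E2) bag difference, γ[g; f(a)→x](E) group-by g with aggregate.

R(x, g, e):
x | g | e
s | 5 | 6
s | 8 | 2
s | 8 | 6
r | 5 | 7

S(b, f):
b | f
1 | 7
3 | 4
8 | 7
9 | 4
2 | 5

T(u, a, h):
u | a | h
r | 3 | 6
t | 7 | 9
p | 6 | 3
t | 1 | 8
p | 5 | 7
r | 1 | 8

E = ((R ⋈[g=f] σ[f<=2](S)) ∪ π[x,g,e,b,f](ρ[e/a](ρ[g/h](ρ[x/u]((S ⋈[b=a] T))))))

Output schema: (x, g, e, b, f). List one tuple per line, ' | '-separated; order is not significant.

Subexpression sizes:
  R → 4
  S → 5
  σ[f<=2](S) → 0
  (R ⋈[g=f] σ[f<=2](S)) → 0
  S → 5
  T → 6
  (S ⋈[b=a] T) → 3
  ρ[x/u]((S ⋈[b=a] T)) → 3
  ρ[g/h](ρ[x/u]((S ⋈[b=a] T))) → 3
  ρ[e/a](ρ[g/h](ρ[x/u]((S ⋈[b=a] T)))) → 3
  π[x,g,e,b,f](ρ[e/a](ρ[g/h](ρ[x/u]((S ⋈[b=a] T))))) → 3
  ((R ⋈[g=f] σ[f<=2](S)) ∪ π[x,g,e,b,f](ρ[e/a](ρ[g/h](ρ[x/u]((S ⋈[b=a] T)))))) → 3

== RESULT ==
x | g | e | b | f
r | 6 | 3 | 3 | 4
r | 8 | 1 | 1 | 7
t | 8 | 1 | 1 | 7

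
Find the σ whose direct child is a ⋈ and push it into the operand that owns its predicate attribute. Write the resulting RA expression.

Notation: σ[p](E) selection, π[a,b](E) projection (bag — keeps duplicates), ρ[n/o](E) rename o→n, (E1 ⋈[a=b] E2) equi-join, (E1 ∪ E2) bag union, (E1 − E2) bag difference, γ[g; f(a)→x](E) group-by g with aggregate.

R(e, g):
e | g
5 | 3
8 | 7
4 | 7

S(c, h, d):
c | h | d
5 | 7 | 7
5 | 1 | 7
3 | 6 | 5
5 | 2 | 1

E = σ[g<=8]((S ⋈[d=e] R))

σ filters on g, owned by the right side.
E' = (S ⋈[d=e] σ[g<=8](R))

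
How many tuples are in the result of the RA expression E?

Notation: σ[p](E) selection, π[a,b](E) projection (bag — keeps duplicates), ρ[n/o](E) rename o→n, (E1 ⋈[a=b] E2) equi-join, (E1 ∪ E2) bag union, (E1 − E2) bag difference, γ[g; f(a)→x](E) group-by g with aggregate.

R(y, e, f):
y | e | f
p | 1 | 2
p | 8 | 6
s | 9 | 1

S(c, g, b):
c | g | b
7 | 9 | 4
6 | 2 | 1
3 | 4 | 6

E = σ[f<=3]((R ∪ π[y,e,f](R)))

Per-node cardinality:
  R → 3
  R → 3
  π[y,e,f](R) → 3
  (R ∪ π[y,e,f](R)) → 6
  σ[f<=3]((R ∪ π[y,e,f](R))) → 4

|E| = 4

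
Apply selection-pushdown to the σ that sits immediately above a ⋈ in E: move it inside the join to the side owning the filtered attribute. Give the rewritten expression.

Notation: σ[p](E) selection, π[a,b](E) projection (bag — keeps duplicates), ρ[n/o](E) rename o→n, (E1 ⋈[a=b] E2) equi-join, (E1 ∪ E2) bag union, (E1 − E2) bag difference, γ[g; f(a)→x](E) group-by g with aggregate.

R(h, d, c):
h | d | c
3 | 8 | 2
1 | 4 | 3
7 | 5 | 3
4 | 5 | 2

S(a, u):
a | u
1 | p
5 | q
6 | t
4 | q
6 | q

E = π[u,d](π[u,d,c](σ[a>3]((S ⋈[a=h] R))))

σ filters on a, owned by the left side.
E' = π[u,d](π[u,d,c]((σ[a>3](S) ⋈[a=h] R)))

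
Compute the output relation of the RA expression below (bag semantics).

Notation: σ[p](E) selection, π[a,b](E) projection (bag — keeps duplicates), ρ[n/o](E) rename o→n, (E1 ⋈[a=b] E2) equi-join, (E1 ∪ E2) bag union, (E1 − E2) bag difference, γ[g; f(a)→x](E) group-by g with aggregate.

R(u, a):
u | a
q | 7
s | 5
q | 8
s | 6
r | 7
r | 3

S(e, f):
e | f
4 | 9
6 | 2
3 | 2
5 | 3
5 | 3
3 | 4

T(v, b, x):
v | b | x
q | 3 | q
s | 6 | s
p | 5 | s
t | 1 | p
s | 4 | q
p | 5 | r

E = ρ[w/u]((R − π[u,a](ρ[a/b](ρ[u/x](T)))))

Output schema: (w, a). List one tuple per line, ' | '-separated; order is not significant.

Stepwise |·|:
  R → 6
  T → 6
  ρ[u/x](T) → 6
  ρ[a/b](ρ[u/x](T)) → 6
  π[u,a](ρ[a/b](ρ[u/x](T))) → 6
  (R − π[u,a](ρ[a/b](ρ[u/x](T)))) → 4
  ρ[w/u]((R − π[u,a](ρ[a/b](ρ[u/x](T))))) → 4

== RESULT ==
w | a
q | 7
q | 8
r | 3
r | 7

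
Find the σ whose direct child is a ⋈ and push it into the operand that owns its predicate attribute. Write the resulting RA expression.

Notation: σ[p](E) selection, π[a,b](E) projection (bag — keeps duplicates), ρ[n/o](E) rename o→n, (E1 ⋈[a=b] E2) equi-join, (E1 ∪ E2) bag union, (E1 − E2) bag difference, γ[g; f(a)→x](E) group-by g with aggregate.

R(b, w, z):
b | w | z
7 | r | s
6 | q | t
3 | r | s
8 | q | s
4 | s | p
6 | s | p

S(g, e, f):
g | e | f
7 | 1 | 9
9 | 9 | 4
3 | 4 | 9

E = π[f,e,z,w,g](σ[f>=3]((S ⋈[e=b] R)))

σ filters on f, owned by the left side.
E' = π[f,e,z,w,g]((σ[f>=3](S) ⋈[e=b] R))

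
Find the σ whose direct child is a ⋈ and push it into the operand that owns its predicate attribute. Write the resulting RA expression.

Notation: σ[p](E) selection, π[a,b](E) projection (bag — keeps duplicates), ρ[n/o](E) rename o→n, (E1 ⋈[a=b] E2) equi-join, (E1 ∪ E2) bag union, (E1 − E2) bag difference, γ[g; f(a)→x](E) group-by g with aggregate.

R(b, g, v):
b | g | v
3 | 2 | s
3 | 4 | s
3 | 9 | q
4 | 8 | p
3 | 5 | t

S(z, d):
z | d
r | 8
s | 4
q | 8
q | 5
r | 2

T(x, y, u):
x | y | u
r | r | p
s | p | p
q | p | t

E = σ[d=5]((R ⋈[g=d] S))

σ filters on d, owned by the right side.
E' = (R ⋈[g=d] σ[d=5](S))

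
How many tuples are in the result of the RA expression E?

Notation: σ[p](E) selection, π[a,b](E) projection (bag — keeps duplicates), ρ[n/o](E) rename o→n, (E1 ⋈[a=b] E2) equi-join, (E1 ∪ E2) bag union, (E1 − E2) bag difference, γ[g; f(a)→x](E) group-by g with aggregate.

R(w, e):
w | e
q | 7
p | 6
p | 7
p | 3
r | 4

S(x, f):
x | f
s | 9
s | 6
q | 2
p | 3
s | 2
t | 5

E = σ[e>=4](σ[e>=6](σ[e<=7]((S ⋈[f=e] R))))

Row counts bottom-up:
  S → 6
  R → 5
  (S ⋈[f=e] R) → 2
  σ[e<=7]((S ⋈[f=e] R)) → 2
  σ[e>=6](σ[e<=7]((S ⋈[f=e] R))) → 1
  σ[e>=4](σ[e>=6](σ[e<=7]((S ⋈[f=e] R)))) → 1

|E| = 1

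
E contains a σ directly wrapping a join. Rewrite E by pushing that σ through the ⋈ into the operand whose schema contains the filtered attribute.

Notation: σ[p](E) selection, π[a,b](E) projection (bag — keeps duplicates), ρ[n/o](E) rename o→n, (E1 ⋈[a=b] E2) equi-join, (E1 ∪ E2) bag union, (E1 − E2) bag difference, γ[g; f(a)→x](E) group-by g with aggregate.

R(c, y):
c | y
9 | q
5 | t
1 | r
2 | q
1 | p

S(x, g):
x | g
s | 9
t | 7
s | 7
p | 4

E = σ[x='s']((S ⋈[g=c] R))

σ filters on x, owned by the left side.
E' = (σ[x='s'](S) ⋈[g=c] R)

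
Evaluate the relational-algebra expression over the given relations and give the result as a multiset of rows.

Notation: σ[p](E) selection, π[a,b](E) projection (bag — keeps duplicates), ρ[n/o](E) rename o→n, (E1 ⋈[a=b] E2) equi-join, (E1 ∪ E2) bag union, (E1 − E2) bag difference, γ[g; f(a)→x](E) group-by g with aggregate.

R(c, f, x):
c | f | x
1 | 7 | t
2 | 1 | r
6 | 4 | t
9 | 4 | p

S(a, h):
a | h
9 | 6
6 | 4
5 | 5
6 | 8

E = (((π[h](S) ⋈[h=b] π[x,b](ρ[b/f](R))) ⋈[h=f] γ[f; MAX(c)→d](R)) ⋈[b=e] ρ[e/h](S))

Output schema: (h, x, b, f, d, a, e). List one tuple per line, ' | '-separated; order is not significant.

Subexpression sizes:
  S → 4
  π[h](S) → 4
  R → 4
  ρ[b/f](R) → 4
  π[x,b](ρ[b/f](R)) → 4
  (π[h](S) ⋈[h=b] π[x,b](ρ[b/f](R))) → 2
  R → 4
  γ[f; MAX(c)→d](R) → 3
  ((π[h](S) ⋈[h=b] π[x,b](ρ[b/f](R))) ⋈[h=f] γ[f; MAX(c)→d](R)) → 2
  S → 4
  ρ[e/h](S) → 4
  (((π[h](S) ⋈[h=b] π[x,b](ρ[b/f](R))) ⋈[h=f] γ[f; MAX(c)→d](R)) ⋈[b=e] ρ[e/h](S)) → 2

== RESULT ==
h | x | b | f | d | a | e
4 | p | 4 | 4 | 9 | 6 | 4
4 | t | 4 | 4 | 9 | 6 | 4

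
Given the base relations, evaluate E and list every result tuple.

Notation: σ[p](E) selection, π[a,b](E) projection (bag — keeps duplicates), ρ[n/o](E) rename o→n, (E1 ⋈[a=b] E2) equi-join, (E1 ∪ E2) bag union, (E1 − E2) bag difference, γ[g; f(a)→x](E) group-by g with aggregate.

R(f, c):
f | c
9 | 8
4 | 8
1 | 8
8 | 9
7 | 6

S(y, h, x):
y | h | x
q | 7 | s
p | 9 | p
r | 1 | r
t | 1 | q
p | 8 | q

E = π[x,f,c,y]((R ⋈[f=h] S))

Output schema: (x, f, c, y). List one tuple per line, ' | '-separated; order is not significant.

Row counts bottom-up:
  R → 5
  S → 5
  (R ⋈[f=h] S) → 5
  π[x,f,c,y]((R ⋈[f=h] S)) → 5

== RESULT ==
x | f | c | y
p | 9 | 8 | p
q | 1 | 8 | t
q | 8 | 9 | p
r | 1 | 8 | r
s | 7 | 6 | q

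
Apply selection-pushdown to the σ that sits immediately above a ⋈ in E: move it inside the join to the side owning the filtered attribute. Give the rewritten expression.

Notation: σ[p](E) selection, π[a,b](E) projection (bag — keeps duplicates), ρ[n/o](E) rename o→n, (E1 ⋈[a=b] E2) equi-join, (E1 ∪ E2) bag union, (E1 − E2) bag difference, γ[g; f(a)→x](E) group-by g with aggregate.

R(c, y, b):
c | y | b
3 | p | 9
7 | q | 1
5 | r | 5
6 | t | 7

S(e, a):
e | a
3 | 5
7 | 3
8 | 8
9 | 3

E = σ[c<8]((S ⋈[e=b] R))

σ filters on c, owned by the right side.
E' = (S ⋈[e=b] σ[c<8](R))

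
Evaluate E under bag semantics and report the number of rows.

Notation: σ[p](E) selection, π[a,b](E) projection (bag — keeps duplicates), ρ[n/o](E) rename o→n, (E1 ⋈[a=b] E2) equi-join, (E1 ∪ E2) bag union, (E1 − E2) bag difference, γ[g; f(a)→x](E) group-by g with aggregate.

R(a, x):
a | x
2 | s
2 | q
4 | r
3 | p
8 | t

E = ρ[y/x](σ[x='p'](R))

Subexpression sizes:
  R → 5
  σ[x='p'](R) → 1
  ρ[y/x](σ[x='p'](R)) → 1

|E| = 1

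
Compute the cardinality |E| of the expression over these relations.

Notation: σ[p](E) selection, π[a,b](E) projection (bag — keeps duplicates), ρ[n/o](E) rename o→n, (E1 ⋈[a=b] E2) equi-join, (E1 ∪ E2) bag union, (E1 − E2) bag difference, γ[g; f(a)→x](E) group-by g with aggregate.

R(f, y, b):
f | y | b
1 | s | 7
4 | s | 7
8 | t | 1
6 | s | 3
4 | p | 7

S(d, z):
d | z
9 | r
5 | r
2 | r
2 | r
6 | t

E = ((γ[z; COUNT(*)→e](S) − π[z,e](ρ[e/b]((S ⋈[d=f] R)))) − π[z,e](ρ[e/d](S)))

Row counts bottom-up:
  S → 5
  γ[z; COUNT(*)→e](S) → 2
  S → 5
  R → 5
  (S ⋈[d=f] R) → 1
  ρ[e/b]((S ⋈[d=f] R)) → 1
  π[z,e](ρ[e/b]((S ⋈[d=f] R))) → 1
  (γ[z; COUNT(*)→e](S) − π[z,e](ρ[e/b]((S ⋈[d=f] R)))) → 2
  S → 5
  ρ[e/d](S) → 5
  π[z,e](ρ[e/d](S)) → 5
  ((γ[z; COUNT(*)→e](S) − π[z,e](ρ[e/b]((S ⋈[d=f] R)))) − π[z,e](ρ[e/d](S))) → 2

|E| = 2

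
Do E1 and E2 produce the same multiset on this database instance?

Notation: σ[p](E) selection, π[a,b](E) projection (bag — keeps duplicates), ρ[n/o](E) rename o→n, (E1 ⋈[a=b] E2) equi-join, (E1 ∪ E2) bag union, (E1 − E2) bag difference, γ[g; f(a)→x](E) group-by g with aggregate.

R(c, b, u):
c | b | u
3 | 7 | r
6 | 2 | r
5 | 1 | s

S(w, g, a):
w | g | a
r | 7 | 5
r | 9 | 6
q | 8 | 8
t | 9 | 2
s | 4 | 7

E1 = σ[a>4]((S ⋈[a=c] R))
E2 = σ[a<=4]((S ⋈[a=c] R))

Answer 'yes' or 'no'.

E1 stepwise |·|:
  S → 5
  R → 3
  (S ⋈[a=c] R) → 2
  σ[a>4]((S ⋈[a=c] R)) → 2
E2 stepwise |·|:
  S → 5
  R → 3
  (S ⋈[a=c] R) → 2
  σ[a<=4]((S ⋈[a=c] R)) → 0

E1 result:
w | g | a | c | b | u
r | 7 | 5 | 5 | 1 | s
r | 9 | 6 | 6 | 2 | r
E2 result:
w | g | a | c | b | u
(0 rows)
Witness: ('r', 7, 5, 5, 1, 's') appears 1× in E1 but 0× in E2.

no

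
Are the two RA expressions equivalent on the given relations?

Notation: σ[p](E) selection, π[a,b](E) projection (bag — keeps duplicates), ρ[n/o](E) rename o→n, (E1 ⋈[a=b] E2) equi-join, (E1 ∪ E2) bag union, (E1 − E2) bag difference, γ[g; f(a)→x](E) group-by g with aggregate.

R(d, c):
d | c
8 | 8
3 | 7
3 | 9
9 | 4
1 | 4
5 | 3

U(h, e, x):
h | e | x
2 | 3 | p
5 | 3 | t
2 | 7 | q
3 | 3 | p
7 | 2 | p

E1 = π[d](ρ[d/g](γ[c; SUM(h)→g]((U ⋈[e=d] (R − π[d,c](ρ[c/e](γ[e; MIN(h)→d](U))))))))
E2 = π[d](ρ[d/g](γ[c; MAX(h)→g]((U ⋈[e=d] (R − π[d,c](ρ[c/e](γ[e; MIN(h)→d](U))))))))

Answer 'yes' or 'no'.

E1 subexpression sizes:
  U → 5
  R → 6
  U → 5
  γ[e; MIN(h)→d](U) → 3
  ρ[c/e](γ[e; MIN(h)→d](U)) → 3
  π[d,c](ρ[c/e](γ[e; MIN(h)→d](U))) → 3
  (R − π[d,c](ρ[c/e](γ[e; MIN(h)→d](U)))) → 6
  (U ⋈[e=d] (R − π[d,c](ρ[c/e](γ[e; MIN(h)→d](U))))) → 6
  γ[c; SUM(h)→g]((U ⋈[e=d] (R − π[d,c](ρ[c/e](γ[e; MIN(h)→d](U)))))) → 2
  ρ[d/g](γ[c; SUM(h)→g]((U ⋈[e=d] (R − π[d,c](ρ[c/e](γ[e; MIN(h)→d](U))))))) → 2
  π[d](ρ[d/g](γ[c; SUM(h)→g]((U ⋈[e=d] (R − π[d,c](ρ[c/e](γ[e; MIN(h)→d](U)))))))) → 2
E2 subexpression sizes:
  U → 5
  R → 6
  U → 5
  γ[e; MIN(h)→d](U) → 3
  ρ[c/e](γ[e; MIN(h)→d](U)) → 3
  π[d,c](ρ[c/e](γ[e; MIN(h)→d](U))) → 3
  (R − π[d,c](ρ[c/e](γ[e; MIN(h)→d](U)))) → 6
  (U ⋈[e=d] (R − π[d,c](ρ[c/e](γ[e; MIN(h)→d](U))))) → 6
  γ[c; MAX(h)→g]((U ⋈[e=d] (R − π[d,c](ρ[c/e](γ[e; MIN(h)→d](U)))))) → 2
  ρ[d/g](γ[c; MAX(h)→g]((U ⋈[e=d] (R − π[d,c](ρ[c/e](γ[e; MIN(h)→d](U))))))) → 2
  π[d](ρ[d/g](γ[c; MAX(h)→g]((U ⋈[e=d] (R − π[d,c](ρ[c/e](γ[e; MIN(h)→d](U)))))))) → 2

E1 result:
d
10
10
E2 result:
d
5
5
Witness: (10,) appears 2× in E1 but 0× in E2.

no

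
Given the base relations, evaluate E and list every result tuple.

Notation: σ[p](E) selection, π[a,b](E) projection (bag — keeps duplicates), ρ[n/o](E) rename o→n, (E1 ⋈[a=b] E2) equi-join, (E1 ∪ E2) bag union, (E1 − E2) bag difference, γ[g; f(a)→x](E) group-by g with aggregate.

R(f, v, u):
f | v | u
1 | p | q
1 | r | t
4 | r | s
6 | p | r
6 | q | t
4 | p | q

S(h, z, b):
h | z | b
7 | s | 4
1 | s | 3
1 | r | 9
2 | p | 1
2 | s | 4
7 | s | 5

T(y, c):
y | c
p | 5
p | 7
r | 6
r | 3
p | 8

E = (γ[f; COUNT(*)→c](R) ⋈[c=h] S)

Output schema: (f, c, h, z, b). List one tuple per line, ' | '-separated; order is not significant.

Row counts bottom-up:
  R → 6
  γ[f; COUNT(*)→c](R) → 3
  S → 6
  (γ[f; COUNT(*)→c](R) ⋈[c=h] S) → 6

== RESULT ==
f | c | h | z | b
1 | 2 | 2 | p | 1
1 | 2 | 2 | s | 4
4 | 2 | 2 | p | 1
4 | 2 | 2 | s | 4
6 | 2 | 2 | p | 1
6 | 2 | 2 | s | 4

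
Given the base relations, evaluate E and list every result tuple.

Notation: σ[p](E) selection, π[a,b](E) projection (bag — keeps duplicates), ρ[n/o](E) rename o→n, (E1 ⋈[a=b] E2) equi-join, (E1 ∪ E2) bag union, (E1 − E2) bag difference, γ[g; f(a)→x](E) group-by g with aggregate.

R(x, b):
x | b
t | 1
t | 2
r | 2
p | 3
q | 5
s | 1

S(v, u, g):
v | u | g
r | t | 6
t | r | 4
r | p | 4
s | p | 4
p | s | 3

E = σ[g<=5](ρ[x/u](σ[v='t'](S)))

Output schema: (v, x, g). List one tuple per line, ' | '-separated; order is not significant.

Subexpression sizes:
  S → 5
  σ[v='t'](S) → 1
  ρ[x/u](σ[v='t'](S)) → 1
  σ[g<=5](ρ[x/u](σ[v='t'](S))) → 1

== RESULT ==
v | x | g
t | r | 4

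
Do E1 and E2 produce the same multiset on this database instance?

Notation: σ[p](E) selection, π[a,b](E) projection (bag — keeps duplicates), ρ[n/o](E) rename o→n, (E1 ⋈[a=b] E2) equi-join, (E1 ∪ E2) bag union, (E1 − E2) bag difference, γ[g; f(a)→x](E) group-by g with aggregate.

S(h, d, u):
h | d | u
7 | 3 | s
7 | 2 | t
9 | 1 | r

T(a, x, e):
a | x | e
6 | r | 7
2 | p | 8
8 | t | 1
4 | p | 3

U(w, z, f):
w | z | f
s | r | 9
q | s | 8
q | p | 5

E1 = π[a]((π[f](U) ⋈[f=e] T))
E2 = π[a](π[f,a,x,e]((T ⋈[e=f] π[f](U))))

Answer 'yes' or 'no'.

E1 stepwise |·|:
  U → 3
  π[f](U) → 3
  T → 4
  (π[f](U) ⋈[f=e] T) → 1
  π[a]((π[f](U) ⋈[f=e] T)) → 1
E2 stepwise |·|:
  T → 4
  U → 3
  π[f](U) → 3
  (T ⋈[e=f] π[f](U)) → 1
  π[f,a,x,e]((T ⋈[e=f] π[f](U))) → 1
  π[a](π[f,a,x,e]((T ⋈[e=f] π[f](U)))) → 1

E1 and E2 produce the same multiset:
a
2

yes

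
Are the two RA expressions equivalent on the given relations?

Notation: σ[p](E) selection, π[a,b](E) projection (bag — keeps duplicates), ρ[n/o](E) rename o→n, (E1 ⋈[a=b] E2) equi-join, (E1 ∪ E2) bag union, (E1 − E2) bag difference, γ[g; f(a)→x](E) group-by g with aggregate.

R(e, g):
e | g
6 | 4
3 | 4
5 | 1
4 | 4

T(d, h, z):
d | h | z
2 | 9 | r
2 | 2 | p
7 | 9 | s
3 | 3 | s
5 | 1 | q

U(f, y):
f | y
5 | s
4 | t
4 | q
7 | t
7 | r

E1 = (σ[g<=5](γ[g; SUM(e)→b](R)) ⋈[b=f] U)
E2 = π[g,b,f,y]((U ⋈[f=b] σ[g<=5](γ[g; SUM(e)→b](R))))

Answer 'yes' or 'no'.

E1 subexpression sizes:
  R → 4
  γ[g; SUM(e)→b](R) → 2
  σ[g<=5](γ[g; SUM(e)→b](R)) → 2
  U → 5
  (σ[g<=5](γ[g; SUM(e)→b](R)) ⋈[b=f] U) → 1
E2 subexpression sizes:
  U → 5
  R → 4
  γ[g; SUM(e)→b](R) → 2
  σ[g<=5](γ[g; SUM(e)→b](R)) → 2
  (U ⋈[f=b] σ[g<=5](γ[g; SUM(e)→b](R))) → 1
  π[g,b,f,y]((U ⋈[f=b] σ[g<=5](γ[g; SUM(e)→b](R)))) → 1

E1 and E2 produce the same multiset:
g | b | f | y
1 | 5 | 5 | s

yes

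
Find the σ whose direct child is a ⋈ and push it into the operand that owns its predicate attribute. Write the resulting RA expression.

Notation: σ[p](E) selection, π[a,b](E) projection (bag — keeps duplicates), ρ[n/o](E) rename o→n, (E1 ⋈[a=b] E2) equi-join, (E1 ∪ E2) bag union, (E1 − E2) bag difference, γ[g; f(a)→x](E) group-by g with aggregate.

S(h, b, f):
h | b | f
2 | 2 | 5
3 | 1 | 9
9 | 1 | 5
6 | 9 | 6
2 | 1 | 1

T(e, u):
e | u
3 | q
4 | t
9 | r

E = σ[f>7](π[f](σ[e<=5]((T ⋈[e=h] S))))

σ filters on e, owned by the left side.
E' = σ[f>7](π[f]((σ[e<=5](T) ⋈[e=h] S)))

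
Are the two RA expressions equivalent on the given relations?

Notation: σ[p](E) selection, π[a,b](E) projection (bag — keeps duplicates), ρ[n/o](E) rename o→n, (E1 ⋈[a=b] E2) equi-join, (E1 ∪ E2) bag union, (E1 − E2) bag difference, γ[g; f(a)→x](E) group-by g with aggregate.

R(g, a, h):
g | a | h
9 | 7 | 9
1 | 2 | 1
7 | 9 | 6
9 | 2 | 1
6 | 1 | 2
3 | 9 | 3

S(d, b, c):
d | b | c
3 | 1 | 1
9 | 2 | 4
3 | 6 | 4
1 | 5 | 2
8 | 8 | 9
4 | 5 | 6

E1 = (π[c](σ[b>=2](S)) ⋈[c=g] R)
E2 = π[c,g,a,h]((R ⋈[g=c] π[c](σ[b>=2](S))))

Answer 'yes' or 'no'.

E1 stepwise |·|:
  S → 6
  σ[b>=2](S) → 5
  π[c](σ[b>=2](S)) → 5
  R → 6
  (π[c](σ[b>=2](S)) ⋈[c=g] R) → 3
E2 stepwise |·|:
  R → 6
  S → 6
  σ[b>=2](S) → 5
  π[c](σ[b>=2](S)) → 5
  (R ⋈[g=c] π[c](σ[b>=2](S))) → 3
  π[c,g,a,h]((R ⋈[g=c] π[c](σ[b>=2](S)))) → 3

E1 and E2 produce the same multiset:
c | g | a | h
6 | 6 | 1 | 2
9 | 9 | 2 | 1
9 | 9 | 7 | 9

yes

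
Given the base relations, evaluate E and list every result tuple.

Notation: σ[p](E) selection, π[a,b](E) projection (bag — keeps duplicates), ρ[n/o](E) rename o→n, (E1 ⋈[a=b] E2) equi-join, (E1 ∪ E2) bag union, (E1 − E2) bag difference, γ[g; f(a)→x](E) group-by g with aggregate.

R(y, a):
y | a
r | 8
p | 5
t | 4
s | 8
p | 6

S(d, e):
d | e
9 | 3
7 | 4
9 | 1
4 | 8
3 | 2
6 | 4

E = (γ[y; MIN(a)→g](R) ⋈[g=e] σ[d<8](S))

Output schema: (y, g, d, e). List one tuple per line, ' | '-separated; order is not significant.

Subexpression sizes:
  R → 5
  γ[y; MIN(a)→g](R) → 4
  S → 6
  σ[d<8](S) → 4
  (γ[y; MIN(a)→g](R) ⋈[g=e] σ[d<8](S)) → 4

== RESULT ==
y | g | d | e
r | 8 | 4 | 8
s | 8 | 4 | 8
t | 4 | 6 | 4
t | 4 | 7 | 4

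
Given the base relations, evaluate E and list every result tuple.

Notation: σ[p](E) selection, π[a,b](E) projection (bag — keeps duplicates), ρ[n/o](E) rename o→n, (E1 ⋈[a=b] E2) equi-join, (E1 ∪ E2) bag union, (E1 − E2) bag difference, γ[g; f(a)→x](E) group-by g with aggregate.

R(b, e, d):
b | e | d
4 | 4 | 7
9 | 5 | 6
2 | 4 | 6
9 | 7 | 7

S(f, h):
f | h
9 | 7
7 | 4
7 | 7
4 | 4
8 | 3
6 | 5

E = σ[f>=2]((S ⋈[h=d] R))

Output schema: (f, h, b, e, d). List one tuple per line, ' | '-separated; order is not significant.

Subexpression sizes:
  S → 6
  R → 4
  (S ⋈[h=d] R) → 4
  σ[f>=2]((S ⋈[h=d] R)) → 4

== RESULT ==
f | h | b | e | d
7 | 7 | 4 | 4 | 7
7 | 7 | 9 | 7 | 7
9 | 7 | 4 | 4 | 7
9 | 7 | 9 | 7 | 7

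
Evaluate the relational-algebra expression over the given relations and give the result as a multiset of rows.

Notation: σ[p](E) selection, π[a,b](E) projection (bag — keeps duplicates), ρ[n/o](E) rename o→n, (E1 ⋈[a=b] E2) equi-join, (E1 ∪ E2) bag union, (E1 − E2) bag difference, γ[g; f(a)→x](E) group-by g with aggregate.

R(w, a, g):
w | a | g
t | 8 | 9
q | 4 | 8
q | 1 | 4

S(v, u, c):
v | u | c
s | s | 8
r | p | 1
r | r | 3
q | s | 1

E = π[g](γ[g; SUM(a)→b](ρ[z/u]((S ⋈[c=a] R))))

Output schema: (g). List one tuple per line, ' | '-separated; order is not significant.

Stepwise |·|:
  S → 4
  R → 3
  (S ⋈[c=a] R) → 3
  ρ[z/u]((S ⋈[c=a] R)) → 3
  γ[g; SUM(a)→b](ρ[z/u]((S ⋈[c=a] R))) → 2
  π[g](γ[g; SUM(a)→b](ρ[z/u]((S ⋈[c=a] R)))) → 2

== RESULT ==
g
4
9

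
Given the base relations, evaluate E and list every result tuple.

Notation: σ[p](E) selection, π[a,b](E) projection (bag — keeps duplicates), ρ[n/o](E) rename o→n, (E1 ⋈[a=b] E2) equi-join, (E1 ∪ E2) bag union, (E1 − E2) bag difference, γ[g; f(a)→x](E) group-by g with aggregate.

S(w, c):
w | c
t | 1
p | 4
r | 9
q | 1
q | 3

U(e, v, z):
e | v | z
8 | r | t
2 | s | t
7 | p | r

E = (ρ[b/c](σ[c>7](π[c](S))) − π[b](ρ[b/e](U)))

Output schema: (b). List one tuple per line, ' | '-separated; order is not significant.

Stepwise |·|:
  S → 5
  π[c](S) → 5
  σ[c>7](π[c](S)) → 1
  ρ[b/c](σ[c>7](π[c](S))) → 1
  U → 3
  ρ[b/e](U) → 3
  π[b](ρ[b/e](U)) → 3
  (ρ[b/c](σ[c>7](π[c](S))) − π[b](ρ[b/e](U))) → 1

== RESULT ==
b
9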